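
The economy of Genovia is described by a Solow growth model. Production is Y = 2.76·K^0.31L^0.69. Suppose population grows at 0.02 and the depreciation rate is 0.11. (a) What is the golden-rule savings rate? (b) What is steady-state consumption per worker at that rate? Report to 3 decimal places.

Capital per worker breaks even when investment replaces (n + δ)·k; here n + δ = 0.13.
For Cobb-Douglas, s_gold equals capital's share: s_gold = 0.31.
At the golden rule the marginal product of capital equals n+δ: 0.31·2.76·k^(0.31−1) = 0.13. Solving, k_gold = (0.31·2.76/0.13)^(1/0.69) ≈ 15.3455.
y_gold = 2.76·15.3455^0.31 ≈ 6.4352; c_gold = (1−0.31)·y_gold ≈ 4.4403.

(a) s_gold = 0.310; (b) c_gold ≈ 4.440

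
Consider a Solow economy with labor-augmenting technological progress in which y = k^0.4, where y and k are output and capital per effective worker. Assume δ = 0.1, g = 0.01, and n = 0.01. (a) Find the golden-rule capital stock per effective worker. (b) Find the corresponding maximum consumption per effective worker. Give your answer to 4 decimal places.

Break-even investment rate: n + g + δ = 0.01 + 0.01 + 0.1 = 0.12.
Setting f'(k) = n+g+δ gives 0.4·k^(0.4−1) = 0.12, hence k_gold = (0.4/0.12)^(1/0.6) ≈ 7.4381.
y_gold = 7.4381^0.4 ≈ 2.2314; c_gold = y_gold − 0.12·k_gold ≈ 1.3389.

(a) k_gold ≈ 7.4381; (b) c_gold ≈ 1.3389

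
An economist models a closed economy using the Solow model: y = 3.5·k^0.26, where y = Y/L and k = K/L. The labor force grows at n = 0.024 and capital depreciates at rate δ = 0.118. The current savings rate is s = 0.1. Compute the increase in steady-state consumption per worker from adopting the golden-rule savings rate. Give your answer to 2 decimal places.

Δc ≈ 0.65

The effective depreciation rate is n + δ = 0.024 + 0.118 = 0.142.
Current steady state (s = 0.1): k* = (0.1·3.5/0.142)^(1/0.74) ≈ 3.3840, y* = 3.5·3.3840^0.26 ≈ 4.8053, c* = (1−0.1)·4.8053 ≈ 4.3248.
At the golden rule the marginal product of capital equals n+δ: 0.26·3.5·k^(0.26−1) = 0.142. Solving, k_gold = (0.26·3.5/0.142)^(1/0.74) ≈ 12.3085.
y_gold = 3.5·12.3085^0.26 ≈ 6.7224, c_gold = y_gold − 0.142·k_gold ≈ 4.9745.
Gain: Δc = 4.9745 − 4.3248 ≈ 0.6498.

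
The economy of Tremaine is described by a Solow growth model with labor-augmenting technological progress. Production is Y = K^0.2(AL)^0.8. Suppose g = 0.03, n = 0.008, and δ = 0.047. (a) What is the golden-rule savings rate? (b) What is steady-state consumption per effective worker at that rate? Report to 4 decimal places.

The effective depreciation rate is n + g + δ = 0.008 + 0.03 + 0.047 = 0.085.
For Cobb-Douglas, s_gold equals capital's share: s_gold = 0.2.
Maximizing c = f(k) − (n+g+δ)·k gives f'(k) = n+g+δ, i.e. 0.2·k^(0.2−1) = 0.085, so k_gold = (0.2/0.085)^(1/0.8) ≈ 2.9142.
y_gold = 2.9142^0.2 ≈ 1.2385; c_gold = (1−0.2)·y_gold ≈ 0.9908.

(a) s_gold = 0.2000; (b) c_gold ≈ 0.9908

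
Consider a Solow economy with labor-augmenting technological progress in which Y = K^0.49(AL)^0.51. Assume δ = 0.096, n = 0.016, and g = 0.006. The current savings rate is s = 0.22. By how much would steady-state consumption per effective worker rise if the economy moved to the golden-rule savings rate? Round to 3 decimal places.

The effective depreciation rate is n + g + δ = 0.016 + 0.006 + 0.096 = 0.118.
Current steady state (s = 0.22): k* = (0.22/0.118)^(1/0.51) ≈ 3.3921, y* = 3.3921^0.49 ≈ 1.8194, c* = (1−0.22)·1.8194 ≈ 1.4191.
Setting f'(k) = n+g+δ gives 0.49·k^(0.49−1) = 0.118, hence k_gold = (0.49/0.118)^(1/0.51) ≈ 16.3072.
y_gold = 16.3072^0.49 ≈ 3.9271, c_gold = y_gold − 0.118·k_gold ≈ 2.0028.
Gain: Δc = 2.0028 − 1.4191 ≈ 0.5837.

Δc ≈ 0.584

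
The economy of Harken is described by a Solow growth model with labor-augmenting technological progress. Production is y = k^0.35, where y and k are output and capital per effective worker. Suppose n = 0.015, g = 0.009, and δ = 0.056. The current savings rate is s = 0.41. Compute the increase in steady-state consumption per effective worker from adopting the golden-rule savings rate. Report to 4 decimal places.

Break-even investment rate: n + g + δ = 0.015 + 0.009 + 0.056 = 0.08.
Current steady state (s = 0.41): k* = (0.41/0.08)^(1/0.65) ≈ 12.3548, y* = 12.3548^0.35 ≈ 2.4107, c* = (1−0.41)·2.4107 ≈ 1.4223.
Setting f'(k) = n+g+δ gives 0.35·k^(0.35−1) = 0.08, hence k_gold = (0.35/0.08)^(1/0.65) ≈ 9.6855.
y_gold = 9.6855^0.35 ≈ 2.2138, c_gold = y_gold − 0.08·k_gold ≈ 1.4390.
Gain: Δc = 1.4390 − 1.4223 ≈ 0.0167.

Δc ≈ 0.0167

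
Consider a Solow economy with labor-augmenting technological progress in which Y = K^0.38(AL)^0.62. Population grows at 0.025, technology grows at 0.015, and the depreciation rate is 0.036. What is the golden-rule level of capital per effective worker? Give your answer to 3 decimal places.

k_gold ≈ 13.408

Capital per effective worker breaks even when investment replaces (n + g + δ)·k; here n + g + δ = 0.076.
Maximizing c = f(k) − (n+g+δ)·k gives f'(k) = n+g+δ, i.e. 0.38·k^(0.38−1) = 0.076, so k_gold = (0.38/0.076)^(1/0.62) ≈ 13.4082.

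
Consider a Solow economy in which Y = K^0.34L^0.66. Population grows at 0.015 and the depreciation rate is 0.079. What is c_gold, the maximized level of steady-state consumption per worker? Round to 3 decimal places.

n + δ = 0.015 + 0.079 = 0.094.
Golden rule sets MPK = n+δ: 0.34·k^(0.34−1) = 0.094, so k_gold = (0.34/0.094)^(1/0.66) ≈ 7.0143.
y_gold = 7.0143^0.34 ≈ 1.9393.
c_gold = y_gold − (n+δ)·k_gold = 1.9393 − 0.094·7.0143 ≈ 1.2799.

c_gold ≈ 1.280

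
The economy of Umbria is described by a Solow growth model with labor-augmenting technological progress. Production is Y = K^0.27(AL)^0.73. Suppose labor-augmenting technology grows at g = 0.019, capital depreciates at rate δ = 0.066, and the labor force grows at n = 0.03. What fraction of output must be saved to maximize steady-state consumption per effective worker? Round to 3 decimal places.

n + g + δ = 0.03 + 0.019 + 0.066 = 0.115.
At the golden rule MPK = n+g+δ, and in any Cobb-Douglas steady state s = (n+g+δ)·k/y = MPK·k/y = capital's share 0.27.

s_gold = 0.270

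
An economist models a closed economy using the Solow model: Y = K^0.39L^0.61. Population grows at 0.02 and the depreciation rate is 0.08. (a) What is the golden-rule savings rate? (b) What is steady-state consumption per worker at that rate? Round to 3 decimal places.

Break-even investment rate: n + δ = 0.02 + 0.08 = 0.1.
For Cobb-Douglas, s_gold equals capital's share: s_gold = 0.39.
Setting f'(k) = n+δ gives 0.39·k^(0.39−1) = 0.1, hence k_gold = (0.39/0.1)^(1/0.61) ≈ 9.3102.
y_gold = 9.3102^0.39 ≈ 2.3872; c_gold = (1−0.39)·y_gold ≈ 1.4562.

(a) s_gold = 0.390; (b) c_gold ≈ 1.456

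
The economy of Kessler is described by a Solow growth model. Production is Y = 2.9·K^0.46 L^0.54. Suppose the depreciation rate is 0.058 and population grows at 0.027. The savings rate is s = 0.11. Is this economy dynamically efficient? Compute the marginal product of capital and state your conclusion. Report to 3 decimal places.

dynamically efficient; MPK ≈ 0.355

Capital per worker breaks even when investment replaces (n + δ)·k; here n + δ = 0.085.
Steady-state k*: s·A·k^0.46 = 0.085·k gives k* = (0.11·2.9/0.085)^(1/0.54) ≈ 11.5785.
MPK = 0.46·2.9·11.5785^(-0.54) ≈ 0.3555.
MPK > n+δ = 0.085, so the economy is dynamically efficient (under-saving).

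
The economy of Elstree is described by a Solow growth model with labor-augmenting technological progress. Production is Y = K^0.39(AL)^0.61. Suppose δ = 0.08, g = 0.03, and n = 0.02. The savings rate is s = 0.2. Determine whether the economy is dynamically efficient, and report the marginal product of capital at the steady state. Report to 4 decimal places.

n + g + δ = 0.02 + 0.03 + 0.08 = 0.13.
Steady-state k*: s·k^0.39 = 0.13·k gives k* = (0.2/0.13)^(1/0.61) ≈ 2.0263.
MPK = 0.39·2.0263^(-0.61) ≈ 0.2535.
MPK > n+g+δ = 0.13, so the economy is dynamically efficient (under-saving).

dynamically efficient; MPK ≈ 0.2535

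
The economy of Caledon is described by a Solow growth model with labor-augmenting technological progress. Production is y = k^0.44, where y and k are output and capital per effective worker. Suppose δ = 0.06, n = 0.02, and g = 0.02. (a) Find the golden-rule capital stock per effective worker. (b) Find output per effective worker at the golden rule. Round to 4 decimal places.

Break-even investment rate: n + g + δ = 0.02 + 0.02 + 0.06 = 0.1.
Golden rule sets MPK = n+g+δ: 0.44·k^(0.44−1) = 0.1, so k_gold = (0.44/0.1)^(1/0.56) ≈ 14.0936.
y_gold = 14.0936^0.44 ≈ 3.2031.

(a) k_gold ≈ 14.0936; (b) y_gold ≈ 3.2031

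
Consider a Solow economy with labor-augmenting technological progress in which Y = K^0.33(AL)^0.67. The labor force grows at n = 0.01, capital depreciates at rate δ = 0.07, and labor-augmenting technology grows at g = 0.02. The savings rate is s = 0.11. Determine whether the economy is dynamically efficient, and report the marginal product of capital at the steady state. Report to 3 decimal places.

dynamically efficient; MPK ≈ 0.300

Break-even investment rate: n + g + δ = 0.01 + 0.02 + 0.07 = 0.1.
Steady-state k*: s·k^0.33 = 0.1·k gives k* = (0.11/0.1)^(1/0.67) ≈ 1.1529.
MPK = 0.33·1.1529^(-0.67) ≈ 0.3000.
MPK > n+g+δ = 0.1, so the economy is dynamically efficient (under-saving).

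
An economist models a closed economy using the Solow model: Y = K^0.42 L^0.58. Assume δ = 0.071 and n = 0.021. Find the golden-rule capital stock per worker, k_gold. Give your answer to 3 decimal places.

k_gold ≈ 13.709

The effective depreciation rate is n + δ = 0.021 + 0.071 = 0.092.
Golden rule sets MPK = n+δ: 0.42·k^(0.42−1) = 0.092, so k_gold = (0.42/0.092)^(1/0.58) ≈ 13.7089.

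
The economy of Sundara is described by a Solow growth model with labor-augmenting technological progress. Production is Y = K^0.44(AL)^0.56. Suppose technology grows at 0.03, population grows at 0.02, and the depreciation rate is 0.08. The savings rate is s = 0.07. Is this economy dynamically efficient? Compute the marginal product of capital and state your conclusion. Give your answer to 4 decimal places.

dynamically efficient; MPK ≈ 0.8171

Break-even investment rate: n + g + δ = 0.02 + 0.03 + 0.08 = 0.13.
Steady-state k*: s·k^0.44 = 0.13·k gives k* = (0.07/0.13)^(1/0.56) ≈ 0.3311.
MPK = 0.44·0.3311^(-0.56) ≈ 0.8171.
MPK > n+g+δ = 0.13, so the economy is dynamically efficient (under-saving).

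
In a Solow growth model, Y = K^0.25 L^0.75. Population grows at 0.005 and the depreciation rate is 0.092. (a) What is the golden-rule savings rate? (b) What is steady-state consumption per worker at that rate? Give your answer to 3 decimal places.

(a) s_gold = 0.250; (b) c_gold ≈ 1.028

n + δ = 0.005 + 0.092 = 0.097.
For Cobb-Douglas, s_gold equals capital's share: s_gold = 0.25.
Golden rule sets MPK = n+δ: 0.25·k^(0.25−1) = 0.097, so k_gold = (0.25/0.097)^(1/0.75) ≈ 3.5337.
y_gold = 3.5337^0.25 ≈ 1.3711; c_gold = (1−0.25)·y_gold ≈ 1.0283.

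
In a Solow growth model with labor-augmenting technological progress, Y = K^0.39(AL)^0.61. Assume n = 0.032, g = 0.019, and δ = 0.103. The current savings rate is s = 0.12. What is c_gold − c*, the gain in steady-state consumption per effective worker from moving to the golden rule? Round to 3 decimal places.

Δc ≈ 0.355

Capital per effective worker breaks even when investment replaces (n + g + δ)·k; here n + g + δ = 0.154.
Current steady state (s = 0.12): k* = (0.12/0.154)^(1/0.61) ≈ 0.6643, y* = 0.6643^0.39 ≈ 0.8526, c* = (1−0.12)·0.8526 ≈ 0.7503.
Maximizing c = f(k) − (n+g+δ)·k gives f'(k) = n+g+δ, i.e. 0.39·k^(0.39−1) = 0.154, so k_gold = (0.39/0.154)^(1/0.61) ≈ 4.5872.
y_gold = 4.5872^0.39 ≈ 1.8114, c_gold = y_gold − 0.154·k_gold ≈ 1.1049.
Gain: Δc = 1.1049 − 0.7503 ≈ 0.3547.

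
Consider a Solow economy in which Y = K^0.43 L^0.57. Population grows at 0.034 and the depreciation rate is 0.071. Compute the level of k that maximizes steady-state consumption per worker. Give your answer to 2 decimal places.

k_gold ≈ 11.86

Break-even investment rate: n + δ = 0.034 + 0.071 = 0.105.
At the golden rule the marginal product of capital equals n+δ: 0.43·k^(0.43−1) = 0.105. Solving, k_gold = (0.43/0.105)^(1/0.57) ≈ 11.8624.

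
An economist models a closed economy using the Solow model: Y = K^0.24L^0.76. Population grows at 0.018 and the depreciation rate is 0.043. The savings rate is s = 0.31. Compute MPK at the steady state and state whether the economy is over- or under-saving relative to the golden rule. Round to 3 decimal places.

Break-even investment rate: n + δ = 0.018 + 0.043 = 0.061.
Steady-state k*: s·k^0.24 = 0.061·k gives k* = (0.31/0.061)^(1/0.76) ≈ 8.4916.
MPK = 0.24·8.4916^(-0.76) ≈ 0.0472.
MPK < n+δ = 0.061, so the economy is dynamically inefficient (over-saving).

over-saving; MPK ≈ 0.047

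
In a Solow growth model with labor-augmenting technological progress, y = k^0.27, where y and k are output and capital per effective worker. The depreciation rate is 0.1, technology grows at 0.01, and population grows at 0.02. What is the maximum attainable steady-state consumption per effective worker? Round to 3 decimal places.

c_gold ≈ 0.957

Break-even investment rate: n + g + δ = 0.02 + 0.01 + 0.1 = 0.13.
Golden rule sets MPK = n+g+δ: 0.27·k^(0.27−1) = 0.13, so k_gold = (0.27/0.13)^(1/0.73) ≈ 2.7216.
y_gold = 2.7216^0.27 ≈ 1.3104.
c_gold = y_gold − (n+g+δ)·k_gold = 1.3104 − 0.13·2.7216 ≈ 0.9566.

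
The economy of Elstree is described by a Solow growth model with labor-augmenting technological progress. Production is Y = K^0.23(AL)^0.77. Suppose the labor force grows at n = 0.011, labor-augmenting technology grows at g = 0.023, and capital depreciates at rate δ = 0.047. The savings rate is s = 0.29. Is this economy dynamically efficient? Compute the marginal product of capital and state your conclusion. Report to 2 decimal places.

dynamically inefficient; MPK ≈ 0.06

n + g + δ = 0.011 + 0.023 + 0.047 = 0.081.
Steady-state k*: s·k^0.23 = 0.081·k gives k* = (0.29/0.081)^(1/0.77) ≈ 5.2404.
MPK = 0.23·5.2404^(-0.77) ≈ 0.0642.
MPK < n+g+δ = 0.081, so the economy is dynamically inefficient (over-saving).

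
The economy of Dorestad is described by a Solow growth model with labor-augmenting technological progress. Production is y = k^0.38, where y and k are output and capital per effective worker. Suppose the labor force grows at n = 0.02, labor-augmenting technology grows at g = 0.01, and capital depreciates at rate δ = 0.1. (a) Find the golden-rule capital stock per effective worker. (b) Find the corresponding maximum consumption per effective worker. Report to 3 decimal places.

Capital per effective worker breaks even when investment replaces (n + g + δ)·k; here n + g + δ = 0.13.
At the golden rule the marginal product of capital equals n+g+δ: 0.38·k^(0.38−1) = 0.13. Solving, k_gold = (0.38/0.13)^(1/0.62) ≈ 5.6410.
y_gold = 5.6410^0.38 ≈ 1.9298; c_gold = y_gold − 0.13·k_gold ≈ 1.1965.

(a) k_gold ≈ 5.641; (b) c_gold ≈ 1.196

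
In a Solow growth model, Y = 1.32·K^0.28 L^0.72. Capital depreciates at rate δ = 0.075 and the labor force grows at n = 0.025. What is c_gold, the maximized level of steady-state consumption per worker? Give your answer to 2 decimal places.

c_gold ≈ 1.58

The effective depreciation rate is n + δ = 0.025 + 0.075 = 0.1.
At the golden rule the marginal product of capital equals n+δ: 0.28·1.32·k^(0.28−1) = 0.1. Solving, k_gold = (0.28·1.32/0.1)^(1/0.72) ≈ 6.1449.
y_gold = 1.32·6.1449^0.28 ≈ 2.1946.
c_gold = y_gold − (n+δ)·k_gold = 2.1946 − 0.1·6.1449 ≈ 1.5801.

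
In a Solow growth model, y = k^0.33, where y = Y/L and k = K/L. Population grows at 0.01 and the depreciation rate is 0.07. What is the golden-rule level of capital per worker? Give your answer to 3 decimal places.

k_gold ≈ 8.290

The effective depreciation rate is n + δ = 0.01 + 0.07 = 0.08.
At the golden rule the marginal product of capital equals n+δ: 0.33·k^(0.33−1) = 0.08. Solving, k_gold = (0.33/0.08)^(1/0.67) ≈ 8.2898.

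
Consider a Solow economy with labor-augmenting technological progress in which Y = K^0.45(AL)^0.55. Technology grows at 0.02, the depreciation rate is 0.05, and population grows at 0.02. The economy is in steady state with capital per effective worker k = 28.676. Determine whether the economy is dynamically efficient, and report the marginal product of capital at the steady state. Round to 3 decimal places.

The effective depreciation rate is n + g + δ = 0.02 + 0.02 + 0.05 = 0.09.
MPK = 0.45·k^(0.45−1) = 0.45·28.676^(-0.55) ≈ 0.0711.
MPK < 0.09, so the economy is dynamically inefficient (over-saving).

dynamically inefficient; MPK ≈ 0.071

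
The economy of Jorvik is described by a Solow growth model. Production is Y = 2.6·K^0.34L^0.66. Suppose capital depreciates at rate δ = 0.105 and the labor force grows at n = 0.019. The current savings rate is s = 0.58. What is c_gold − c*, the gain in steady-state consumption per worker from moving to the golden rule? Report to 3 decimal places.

Capital per worker breaks even when investment replaces (n + δ)·k; here n + δ = 0.124.
Current steady state (s = 0.58): k* = (0.58·2.6/0.124)^(1/0.66) ≈ 44.0462, y* = 2.6·44.0462^0.34 ≈ 9.4168, c* = (1−0.58)·9.4168 ≈ 3.9550.
Setting f'(k) = n+δ gives 0.34·2.6·k^(0.34−1) = 0.124, hence k_gold = (0.34·2.6/0.124)^(1/0.66) ≈ 19.6097.
y_gold = 2.6·19.6097^0.34 ≈ 7.1518, c_gold = y_gold − 0.124·k_gold ≈ 4.7202.
Gain: Δc = 4.7202 − 3.9550 ≈ 0.7651.

Δc ≈ 0.765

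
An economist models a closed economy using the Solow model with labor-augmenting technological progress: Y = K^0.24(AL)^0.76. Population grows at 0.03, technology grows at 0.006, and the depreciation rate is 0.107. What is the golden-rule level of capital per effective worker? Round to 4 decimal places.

Capital per effective worker breaks even when investment replaces (n + g + δ)·k; here n + g + δ = 0.143.
Golden rule sets MPK = n+g+δ: 0.24·k^(0.24−1) = 0.143, so k_gold = (0.24/0.143)^(1/0.76) ≈ 1.9765.

k_gold ≈ 1.9765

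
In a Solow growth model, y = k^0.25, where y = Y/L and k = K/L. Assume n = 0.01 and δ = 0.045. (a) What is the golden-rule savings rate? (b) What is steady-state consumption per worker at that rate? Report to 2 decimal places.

(a) s_gold = 0.25; (b) c_gold ≈ 1.24

The effective depreciation rate is n + δ = 0.01 + 0.045 = 0.055.
For Cobb-Douglas, s_gold equals capital's share: s_gold = 0.25.
Setting f'(k) = n+δ gives 0.25·k^(0.25−1) = 0.055, hence k_gold = (0.25/0.055)^(1/0.75) ≈ 7.5296.
y_gold = 7.5296^0.25 ≈ 1.6565; c_gold = (1−0.25)·y_gold ≈ 1.2424.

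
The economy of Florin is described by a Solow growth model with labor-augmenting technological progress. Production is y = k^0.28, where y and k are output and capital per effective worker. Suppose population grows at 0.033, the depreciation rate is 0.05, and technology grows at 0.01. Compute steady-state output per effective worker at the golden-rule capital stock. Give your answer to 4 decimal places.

The effective depreciation rate is n + g + δ = 0.033 + 0.01 + 0.05 = 0.093.
At the golden rule the marginal product of capital equals n+g+δ: 0.28·k^(0.28−1) = 0.093. Solving, k_gold = (0.28/0.093)^(1/0.72) ≈ 4.6220.
Output: y_gold = k_gold^0.28 = 4.6220^0.28 ≈ 1.5352.

y_gold ≈ 1.5352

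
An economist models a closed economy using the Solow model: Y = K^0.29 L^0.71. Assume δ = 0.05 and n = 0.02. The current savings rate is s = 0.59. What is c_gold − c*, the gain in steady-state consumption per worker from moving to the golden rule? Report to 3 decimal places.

Δc ≈ 0.290

n + δ = 0.02 + 0.05 = 0.07.
Current steady state (s = 0.59): k* = (0.59/0.07)^(1/0.71) ≈ 20.1316, y* = 20.1316^0.29 ≈ 2.3885, c* = (1−0.59)·2.3885 ≈ 0.9793.
Setting f'(k) = n+δ gives 0.29·k^(0.29−1) = 0.07, hence k_gold = (0.29/0.07)^(1/0.71) ≈ 7.4035.
y_gold = 7.4035^0.29 ≈ 1.7870, c_gold = y_gold − 0.07·k_gold ≈ 1.2688.
Gain: Δc = 1.2688 − 0.9793 ≈ 0.2895.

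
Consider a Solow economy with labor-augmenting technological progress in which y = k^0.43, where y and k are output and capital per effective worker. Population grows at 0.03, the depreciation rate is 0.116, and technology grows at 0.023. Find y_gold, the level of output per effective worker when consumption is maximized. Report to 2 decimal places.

The effective depreciation rate is n + g + δ = 0.03 + 0.023 + 0.116 = 0.169.
Setting f'(k) = n+g+δ gives 0.43·k^(0.43−1) = 0.169, hence k_gold = (0.43/0.169)^(1/0.57) ≈ 5.1469.
Output: y_gold = k_gold^0.43 = 5.1469^0.43 ≈ 2.0229.

y_gold ≈ 2.02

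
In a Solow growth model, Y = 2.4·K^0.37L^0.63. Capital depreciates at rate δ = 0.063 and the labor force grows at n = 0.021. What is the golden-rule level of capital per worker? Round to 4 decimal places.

k_gold ≈ 42.2288

The effective depreciation rate is n + δ = 0.021 + 0.063 = 0.084.
Golden rule sets MPK = n+δ: 0.37·2.4·k^(0.37−1) = 0.084, so k_gold = (0.37·2.4/0.084)^(1/0.63) ≈ 42.2288.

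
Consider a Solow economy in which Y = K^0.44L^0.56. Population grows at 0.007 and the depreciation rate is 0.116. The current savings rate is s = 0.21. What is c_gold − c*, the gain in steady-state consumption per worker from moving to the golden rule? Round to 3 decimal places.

Δc ≈ 0.322

Break-even investment rate: n + δ = 0.007 + 0.116 = 0.123.
Current steady state (s = 0.21): k* = (0.21/0.123)^(1/0.56) ≈ 2.5992, y* = 2.5992^0.44 ≈ 1.5224, c* = (1−0.21)·1.5224 ≈ 1.2027.
At the golden rule the marginal product of capital equals n+δ: 0.44·k^(0.44−1) = 0.123. Solving, k_gold = (0.44/0.123)^(1/0.56) ≈ 9.7382.
y_gold = 9.7382^0.44 ≈ 2.7223, c_gold = y_gold − 0.123·k_gold ≈ 1.5245.
Gain: Δc = 1.5245 − 1.2027 ≈ 0.3218.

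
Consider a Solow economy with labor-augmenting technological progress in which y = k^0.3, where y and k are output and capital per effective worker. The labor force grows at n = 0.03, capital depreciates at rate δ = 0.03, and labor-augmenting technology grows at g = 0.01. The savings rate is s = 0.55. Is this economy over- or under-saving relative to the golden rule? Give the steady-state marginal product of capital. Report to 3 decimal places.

n + g + δ = 0.03 + 0.01 + 0.03 = 0.07.
Steady-state k*: s·k^0.3 = 0.07·k gives k* = (0.55/0.07)^(1/0.7) ≈ 19.0086.
MPK = 0.3·19.0086^(-0.7) ≈ 0.0382.
MPK < n+g+δ = 0.07, so the economy is dynamically inefficient (over-saving).

over-saving; MPK ≈ 0.038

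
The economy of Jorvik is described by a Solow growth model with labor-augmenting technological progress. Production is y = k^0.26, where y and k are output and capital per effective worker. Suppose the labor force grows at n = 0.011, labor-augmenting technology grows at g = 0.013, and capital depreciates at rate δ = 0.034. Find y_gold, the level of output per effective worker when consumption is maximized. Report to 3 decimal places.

n + g + δ = 0.011 + 0.013 + 0.034 = 0.058.
Setting f'(k) = n+g+δ gives 0.26·k^(0.26−1) = 0.058, hence k_gold = (0.26/0.058)^(1/0.74) ≈ 7.5939.
Output: y_gold = k_gold^0.26 = 7.5939^0.26 ≈ 1.6940.

y_gold ≈ 1.694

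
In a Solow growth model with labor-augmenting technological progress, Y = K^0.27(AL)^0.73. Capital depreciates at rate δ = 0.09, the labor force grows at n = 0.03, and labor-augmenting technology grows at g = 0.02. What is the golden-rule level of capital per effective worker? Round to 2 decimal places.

Break-even investment rate: n + g + δ = 0.03 + 0.02 + 0.09 = 0.14.
Maximizing c = f(k) − (n+g+δ)·k gives f'(k) = n+g+δ, i.e. 0.27·k^(0.27−1) = 0.14, so k_gold = (0.27/0.14)^(1/0.73) ≈ 2.4589.

k_gold ≈ 2.46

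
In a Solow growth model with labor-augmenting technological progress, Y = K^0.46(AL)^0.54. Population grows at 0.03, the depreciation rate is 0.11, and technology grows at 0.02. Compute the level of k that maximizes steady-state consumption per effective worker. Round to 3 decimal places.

Capital per effective worker breaks even when investment replaces (n + g + δ)·k; here n + g + δ = 0.16.
At the golden rule the marginal product of capital equals n+g+δ: 0.46·k^(0.46−1) = 0.16. Solving, k_gold = (0.46/0.16)^(1/0.54) ≈ 7.0685.

k_gold ≈ 7.069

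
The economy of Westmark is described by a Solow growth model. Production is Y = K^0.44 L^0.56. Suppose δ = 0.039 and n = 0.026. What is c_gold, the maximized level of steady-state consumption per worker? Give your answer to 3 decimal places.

Capital per worker breaks even when investment replaces (n + δ)·k; here n + δ = 0.065.
At the golden rule the marginal product of capital equals n+δ: 0.44·k^(0.44−1) = 0.065. Solving, k_gold = (0.44/0.065)^(1/0.56) ≈ 30.4163.
y_gold = 30.4163^0.44 ≈ 4.4933.
c_gold = y_gold − (n+δ)·k_gold = 4.4933 − 0.065·30.4163 ≈ 2.5163.

c_gold ≈ 2.516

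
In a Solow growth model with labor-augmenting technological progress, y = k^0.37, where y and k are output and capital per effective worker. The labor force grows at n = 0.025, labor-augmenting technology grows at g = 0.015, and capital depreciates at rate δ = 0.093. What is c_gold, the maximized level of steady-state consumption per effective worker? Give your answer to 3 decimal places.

c_gold ≈ 1.149

The effective depreciation rate is n + g + δ = 0.025 + 0.015 + 0.093 = 0.133.
Setting f'(k) = n+g+δ gives 0.37·k^(0.37−1) = 0.133, hence k_gold = (0.37/0.133)^(1/0.63) ≈ 5.0736.
y_gold = 5.0736^0.37 ≈ 1.8238.
c_gold = y_gold − (n+g+δ)·k_gold = 1.8238 − 0.133·5.0736 ≈ 1.1490.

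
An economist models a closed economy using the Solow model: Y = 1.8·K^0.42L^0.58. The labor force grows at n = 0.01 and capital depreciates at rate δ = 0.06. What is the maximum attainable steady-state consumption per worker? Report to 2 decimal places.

c_gold ≈ 5.85

n + δ = 0.01 + 0.06 = 0.07.
Setting f'(k) = n+δ gives 0.42·1.8·k^(0.42−1) = 0.07, hence k_gold = (0.42·1.8/0.07)^(1/0.58) ≈ 60.5014.
y_gold = 1.8·60.5014^0.42 ≈ 10.0836.
c_gold = y_gold − (n+δ)·k_gold = 10.0836 − 0.07·60.5014 ≈ 5.8485.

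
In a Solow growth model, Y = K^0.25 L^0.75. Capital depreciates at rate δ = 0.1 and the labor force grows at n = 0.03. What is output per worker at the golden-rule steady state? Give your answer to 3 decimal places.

Capital per worker breaks even when investment replaces (n + δ)·k; here n + δ = 0.13.
At the golden rule the marginal product of capital equals n+δ: 0.25·k^(0.25−1) = 0.13. Solving, k_gold = (0.25/0.13)^(1/0.75) ≈ 2.3915.
Output: y_gold = k_gold^0.25 = 2.3915^0.25 ≈ 1.2436.

y_gold ≈ 1.244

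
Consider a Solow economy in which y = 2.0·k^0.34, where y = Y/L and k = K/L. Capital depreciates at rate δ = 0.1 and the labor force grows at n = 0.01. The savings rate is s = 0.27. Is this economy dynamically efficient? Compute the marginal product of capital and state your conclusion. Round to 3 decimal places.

Break-even investment rate: n + δ = 0.01 + 0.1 = 0.11.
Steady-state k*: s·A·k^0.34 = 0.11·k gives k* = (0.27·2.0/0.11)^(1/0.66) ≈ 11.1422.
MPK = 0.34·2.0·11.1422^(-0.66) ≈ 0.1385.
MPK > n+δ = 0.11, so the economy is dynamically efficient (under-saving).

dynamically efficient; MPK ≈ 0.139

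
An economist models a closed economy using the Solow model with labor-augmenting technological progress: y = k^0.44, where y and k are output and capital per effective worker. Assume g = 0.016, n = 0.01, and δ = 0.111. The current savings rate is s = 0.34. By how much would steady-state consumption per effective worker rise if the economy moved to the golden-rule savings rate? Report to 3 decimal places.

Δc ≈ 0.053

The effective depreciation rate is n + g + δ = 0.01 + 0.016 + 0.111 = 0.137.
Current steady state (s = 0.34): k* = (0.34/0.137)^(1/0.56) ≈ 5.0690, y* = 5.0690^0.44 ≈ 2.0425, c* = (1−0.34)·2.0425 ≈ 1.3481.
At the golden rule the marginal product of capital equals n+g+δ: 0.44·k^(0.44−1) = 0.137. Solving, k_gold = (0.44/0.137)^(1/0.56) ≈ 8.0330.
y_gold = 8.0330^0.44 ≈ 2.5012, c_gold = y_gold − 0.137·k_gold ≈ 1.4007.
Gain: Δc = 1.4007 − 1.3481 ≈ 0.0526.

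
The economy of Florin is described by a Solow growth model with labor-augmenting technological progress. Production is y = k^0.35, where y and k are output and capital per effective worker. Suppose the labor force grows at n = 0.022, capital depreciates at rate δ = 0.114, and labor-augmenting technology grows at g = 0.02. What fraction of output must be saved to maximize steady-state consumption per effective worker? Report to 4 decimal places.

Capital per effective worker breaks even when investment replaces (n + g + δ)·k; here n + g + δ = 0.156.
At the golden rule MPK = n+g+δ, and in any Cobb-Douglas steady state s = (n+g+δ)·k/y = MPK·k/y = capital's share 0.35.

s_gold = 0.3500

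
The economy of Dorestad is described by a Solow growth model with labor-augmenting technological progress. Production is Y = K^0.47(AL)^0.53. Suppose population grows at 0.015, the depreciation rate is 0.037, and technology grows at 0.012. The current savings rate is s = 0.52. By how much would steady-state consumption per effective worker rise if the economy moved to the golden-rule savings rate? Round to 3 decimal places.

The effective depreciation rate is n + g + δ = 0.015 + 0.012 + 0.037 = 0.064.
Current steady state (s = 0.52): k* = (0.52/0.064)^(1/0.53) ≈ 52.0772, y* = 52.0772^0.47 ≈ 6.4095, c* = (1−0.52)·6.4095 ≈ 3.0766.
Golden rule sets MPK = n+g+δ: 0.47·k^(0.47−1) = 0.064, so k_gold = (0.47/0.064)^(1/0.53) ≈ 43.0336.
y_gold = 43.0336^0.47 ≈ 5.8599, c_gold = y_gold − 0.064·k_gold ≈ 3.1057.
Gain: Δc = 3.1057 − 3.0766 ≈ 0.0292.

Δc ≈ 0.029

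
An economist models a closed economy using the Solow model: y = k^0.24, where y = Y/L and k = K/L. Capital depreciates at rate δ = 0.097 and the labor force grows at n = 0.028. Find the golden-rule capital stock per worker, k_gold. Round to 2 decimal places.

k_gold ≈ 2.36

Capital per worker breaks even when investment replaces (n + δ)·k; here n + δ = 0.125.
Setting f'(k) = n+δ gives 0.24·k^(0.24−1) = 0.125, hence k_gold = (0.24/0.125)^(1/0.76) ≈ 2.3592.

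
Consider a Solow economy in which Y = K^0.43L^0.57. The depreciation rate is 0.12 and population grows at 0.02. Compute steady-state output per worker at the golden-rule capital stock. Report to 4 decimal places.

y_gold ≈ 2.3315

n + δ = 0.02 + 0.12 = 0.14.
Golden rule sets MPK = n+δ: 0.43·k^(0.43−1) = 0.14, so k_gold = (0.43/0.14)^(1/0.57) ≈ 7.1612.
Output: y_gold = k_gold^0.43 = 7.1612^0.43 ≈ 2.3315.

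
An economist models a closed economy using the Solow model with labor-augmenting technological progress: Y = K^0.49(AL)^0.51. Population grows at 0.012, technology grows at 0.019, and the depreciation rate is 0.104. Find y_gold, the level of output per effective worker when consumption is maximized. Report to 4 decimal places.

Capital per effective worker breaks even when investment replaces (n + g + δ)·k; here n + g + δ = 0.135.
Golden rule sets MPK = n+g+δ: 0.49·k^(0.49−1) = 0.135, so k_gold = (0.49/0.135)^(1/0.51) ≈ 12.5248.
Output: y_gold = k_gold^0.49 = 12.5248^0.49 ≈ 3.4507.

y_gold ≈ 3.4507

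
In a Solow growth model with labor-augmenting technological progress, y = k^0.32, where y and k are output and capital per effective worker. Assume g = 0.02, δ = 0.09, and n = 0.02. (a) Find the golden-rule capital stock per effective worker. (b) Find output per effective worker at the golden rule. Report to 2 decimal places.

Capital per effective worker breaks even when investment replaces (n + g + δ)·k; here n + g + δ = 0.13.
Maximizing c = f(k) − (n+g+δ)·k gives f'(k) = n+g+δ, i.e. 0.32·k^(0.32−1) = 0.13, so k_gold = (0.32/0.13)^(1/0.68) ≈ 3.7610.
y_gold = 3.7610^0.32 ≈ 1.5279.

(a) k_gold ≈ 3.76; (b) y_gold ≈ 1.53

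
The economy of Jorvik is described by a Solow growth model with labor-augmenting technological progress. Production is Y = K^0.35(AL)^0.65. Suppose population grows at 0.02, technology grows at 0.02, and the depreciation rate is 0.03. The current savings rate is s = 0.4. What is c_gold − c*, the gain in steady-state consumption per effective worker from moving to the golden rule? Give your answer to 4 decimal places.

Δc ≈ 0.0125

Break-even investment rate: n + g + δ = 0.02 + 0.02 + 0.03 = 0.07.
Current steady state (s = 0.4): k* = (0.4/0.07)^(1/0.65) ≈ 14.6069, y* = 14.6069^0.35 ≈ 2.5562, c* = (1−0.4)·2.5562 ≈ 1.5337.
Golden rule sets MPK = n+g+δ: 0.35·k^(0.35−1) = 0.07, so k_gold = (0.35/0.07)^(1/0.65) ≈ 11.8943.
y_gold = 11.8943^0.35 ≈ 2.3789, c_gold = y_gold − 0.07·k_gold ≈ 1.5463.
Gain: Δc = 1.5463 − 1.5337 ≈ 0.0125.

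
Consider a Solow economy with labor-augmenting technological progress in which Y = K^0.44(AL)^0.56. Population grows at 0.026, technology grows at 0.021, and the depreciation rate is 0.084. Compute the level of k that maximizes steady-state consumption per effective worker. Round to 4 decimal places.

k_gold ≈ 8.7018

The effective depreciation rate is n + g + δ = 0.026 + 0.021 + 0.084 = 0.131.
Maximizing c = f(k) − (n+g+δ)·k gives f'(k) = n+g+δ, i.e. 0.44·k^(0.44−1) = 0.131, so k_gold = (0.44/0.131)^(1/0.56) ≈ 8.7018.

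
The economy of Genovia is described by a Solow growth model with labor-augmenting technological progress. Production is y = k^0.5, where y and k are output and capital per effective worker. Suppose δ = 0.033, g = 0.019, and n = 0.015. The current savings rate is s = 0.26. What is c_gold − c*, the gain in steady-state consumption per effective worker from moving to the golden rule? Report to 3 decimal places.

n + g + δ = 0.015 + 0.019 + 0.033 = 0.067.
Current steady state (s = 0.26): k* = (0.26/0.067)^(1/0.5) ≈ 15.0590, y* = 15.0590^0.5 ≈ 3.8806, c* = (1−0.26)·3.8806 ≈ 2.8716.
Setting f'(k) = n+g+δ gives 0.5·k^(0.5−1) = 0.067, hence k_gold = (0.5/0.067)^(1/0.5) ≈ 55.6917.
y_gold = 55.6917^0.5 ≈ 7.4627, c_gold = y_gold − 0.067·k_gold ≈ 3.7313.
Gain: Δc = 3.7313 − 2.8716 ≈ 0.8597.

Δc ≈ 0.860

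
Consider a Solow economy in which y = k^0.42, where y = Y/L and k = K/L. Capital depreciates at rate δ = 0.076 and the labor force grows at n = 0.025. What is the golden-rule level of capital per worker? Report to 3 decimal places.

k_gold ≈ 11.671

n + δ = 0.025 + 0.076 = 0.101.
Setting f'(k) = n+δ gives 0.42·k^(0.42−1) = 0.101, hence k_gold = (0.42/0.101)^(1/0.58) ≈ 11.6712.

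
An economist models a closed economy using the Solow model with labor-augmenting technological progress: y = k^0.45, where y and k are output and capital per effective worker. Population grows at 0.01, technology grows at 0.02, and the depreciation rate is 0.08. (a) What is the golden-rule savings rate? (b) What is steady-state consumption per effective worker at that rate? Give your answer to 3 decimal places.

(a) s_gold = 0.450; (b) c_gold ≈ 1.742

The effective depreciation rate is n + g + δ = 0.01 + 0.02 + 0.08 = 0.11.
For Cobb-Douglas, s_gold equals capital's share: s_gold = 0.45.
Maximizing c = f(k) − (n+g+δ)·k gives f'(k) = n+g+δ, i.e. 0.45·k^(0.45−1) = 0.11, so k_gold = (0.45/0.11)^(1/0.55) ≈ 12.9539.
y_gold = 12.9539^0.45 ≈ 3.1665; c_gold = (1−0.45)·y_gold ≈ 1.7416.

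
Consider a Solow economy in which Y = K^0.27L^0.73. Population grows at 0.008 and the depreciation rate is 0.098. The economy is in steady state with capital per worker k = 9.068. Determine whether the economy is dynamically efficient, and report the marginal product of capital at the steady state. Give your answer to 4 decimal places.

dynamically inefficient; MPK ≈ 0.0540

Capital per worker breaks even when investment replaces (n + δ)·k; here n + δ = 0.106.
MPK = 0.27·k^(0.27−1) = 0.27·9.068^(-0.73) ≈ 0.0540.
MPK < 0.106, so the economy is dynamically inefficient (over-saving).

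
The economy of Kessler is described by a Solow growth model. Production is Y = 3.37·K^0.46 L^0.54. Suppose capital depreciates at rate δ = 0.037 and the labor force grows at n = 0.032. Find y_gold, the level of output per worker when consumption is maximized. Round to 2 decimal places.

Capital per worker breaks even when investment replaces (n + δ)·k; here n + δ = 0.069.
Golden rule sets MPK = n+δ: 0.46·3.37·k^(0.46−1) = 0.069, so k_gold = (0.46·3.37/0.069)^(1/0.54) ≈ 318.3093.
Output: y_gold = 3.37·k_gold^0.46 = 3.37·318.3093^0.46 ≈ 47.7464.

y_gold ≈ 47.75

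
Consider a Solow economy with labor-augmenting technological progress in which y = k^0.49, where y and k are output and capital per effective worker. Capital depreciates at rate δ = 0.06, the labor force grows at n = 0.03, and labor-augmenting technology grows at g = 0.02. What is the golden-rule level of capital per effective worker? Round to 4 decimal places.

Break-even investment rate: n + g + δ = 0.03 + 0.02 + 0.06 = 0.11.
Maximizing c = f(k) − (n+g+δ)·k gives f'(k) = n+g+δ, i.e. 0.49·k^(0.49−1) = 0.11, so k_gold = (0.49/0.11)^(1/0.51) ≈ 18.7139.

k_gold ≈ 18.7139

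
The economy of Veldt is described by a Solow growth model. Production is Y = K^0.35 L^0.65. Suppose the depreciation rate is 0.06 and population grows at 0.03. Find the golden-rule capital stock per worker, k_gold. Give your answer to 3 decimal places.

n + δ = 0.03 + 0.06 = 0.09.
At the golden rule the marginal product of capital equals n+δ: 0.35·k^(0.35−1) = 0.09. Solving, k_gold = (0.35/0.09)^(1/0.65) ≈ 8.0802.

k_gold ≈ 8.080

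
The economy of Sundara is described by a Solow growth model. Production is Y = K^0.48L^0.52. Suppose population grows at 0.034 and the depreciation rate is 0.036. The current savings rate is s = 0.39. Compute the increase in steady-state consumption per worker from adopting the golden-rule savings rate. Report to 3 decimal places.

Capital per worker breaks even when investment replaces (n + δ)·k; here n + δ = 0.07.
Current steady state (s = 0.39): k* = (0.39/0.07)^(1/0.52) ≈ 27.1989, y* = 27.1989^0.48 ≈ 4.8819, c* = (1−0.39)·4.8819 ≈ 2.9779.
Maximizing c = f(k) − (n+δ)·k gives f'(k) = n+δ, i.e. 0.48·k^(0.48−1) = 0.07, so k_gold = (0.48/0.07)^(1/0.52) ≈ 40.5478.
y_gold = 40.5478^0.48 ≈ 5.9132, c_gold = y_gold − 0.07·k_gold ≈ 3.0749.
Gain: Δc = 3.0749 − 2.9779 ≈ 0.0969.

Δc ≈ 0.097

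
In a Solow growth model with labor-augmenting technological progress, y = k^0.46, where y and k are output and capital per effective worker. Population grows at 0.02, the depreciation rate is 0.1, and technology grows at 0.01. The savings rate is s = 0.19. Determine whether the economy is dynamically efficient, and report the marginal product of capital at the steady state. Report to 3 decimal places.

dynamically efficient; MPK ≈ 0.315

Capital per effective worker breaks even when investment replaces (n + g + δ)·k; here n + g + δ = 0.13.
Steady-state k*: s·k^0.46 = 0.13·k gives k* = (0.19/0.13)^(1/0.54) ≈ 2.0193.
MPK = 0.46·2.0193^(-0.54) ≈ 0.3147.
MPK > n+g+δ = 0.13, so the economy is dynamically efficient (under-saving).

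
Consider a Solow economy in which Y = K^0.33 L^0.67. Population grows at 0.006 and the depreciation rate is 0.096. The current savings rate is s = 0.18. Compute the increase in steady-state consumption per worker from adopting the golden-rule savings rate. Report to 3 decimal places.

Δc ≈ 0.110

n + δ = 0.006 + 0.096 = 0.102.
Current steady state (s = 0.18): k* = (0.18/0.102)^(1/0.67) ≈ 2.3344, y* = 2.3344^0.33 ≈ 1.3228, c* = (1−0.18)·1.3228 ≈ 1.0847.
Maximizing c = f(k) − (n+δ)·k gives f'(k) = n+δ, i.e. 0.33·k^(0.33−1) = 0.102, so k_gold = (0.33/0.102)^(1/0.67) ≈ 5.7685.
y_gold = 5.7685^0.33 ≈ 1.7830, c_gold = y_gold − 0.102·k_gold ≈ 1.1946.
Gain: Δc = 1.1946 − 1.0847 ≈ 0.1099.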